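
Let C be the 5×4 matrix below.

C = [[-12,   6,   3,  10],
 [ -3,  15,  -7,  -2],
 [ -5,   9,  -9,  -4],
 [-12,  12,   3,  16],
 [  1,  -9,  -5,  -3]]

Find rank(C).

4

Row reduce to echelon form.
R2 ← R2 − (1/4)·R1: [0, 27/2, -31/4, -9/2]
R3 ← R3 − (5/12)·R1: [0, 13/2, -41/4, -49/6]
R4 ← R4 − R1: [0, 6, 0, 6]
R5 ← R5 + (1/12)·R1: [0, -17/2, -19/4, -13/6]
R3 ← R3 − (13/27)·R2: [0, 0, -176/27, -6]
R4 ← R4 − (4/9)·R2: [0, 0, 31/9, 8]
R5 ← R5 + (17/27)·R2: [0, 0, -260/27, -5]
R4 ← R4 + (93/176)·R3: [0, 0, 0, 425/88]
R5 ← R5 − (65/44)·R3: [0, 0, 0, 85/22]
R5 ← R5 − (4/5)·R4: [0, 0, 0, 0]
Echelon form has 4 nonzero rows, so rank(C) = 4.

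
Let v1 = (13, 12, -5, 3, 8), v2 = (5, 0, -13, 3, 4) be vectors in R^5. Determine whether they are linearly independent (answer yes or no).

yes

Form the matrix with these vectors as rows and row reduce.
R2 ← R2 − (5/13)·R1: [0, -60/13, -144/13, 24/13, 12/13]
2 nonzero rows, so the 2 vectors span a space of dimension 2.
Since 2 = 2, the vectors are linearly independent.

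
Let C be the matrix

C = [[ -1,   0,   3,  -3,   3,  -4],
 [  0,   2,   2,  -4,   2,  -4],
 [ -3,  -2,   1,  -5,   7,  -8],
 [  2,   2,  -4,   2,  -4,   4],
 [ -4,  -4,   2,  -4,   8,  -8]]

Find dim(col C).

3

Row reduce to echelon form.
R3 ← R3 − (3)·R1: [0, -2, -8, 4, -2, 4]
R4 ← R4 + (2)·R1: [0, 2, 2, -4, 2, -4]
R5 ← R5 − (4)·R1: [0, -4, -10, 8, -4, 8]
R3 ← R3 + R2: [0, 0, -6, 0, 0, 0]
R4 ← R4 − R2: [0, 0, 0, 0, 0, 0]
R5 ← R5 + (2)·R2: [0, 0, -6, 0, 0, 0]
R5 ← R5 − R3: [0, 0, 0, 0, 0, 0]
Echelon form has 3 nonzero rows, so rank(C) = 3.
The column space has dimension equal to the rank: 3.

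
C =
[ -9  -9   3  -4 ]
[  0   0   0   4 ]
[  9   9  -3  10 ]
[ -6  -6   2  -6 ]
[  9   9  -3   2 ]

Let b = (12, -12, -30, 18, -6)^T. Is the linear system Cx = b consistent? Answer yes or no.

yes

Row reduce the augmented matrix [C | b].
R3 ← R3 + R1: [0, 0, 0, 6, -18]
R4 ← R4 − (2/3)·R1: [0, 0, 0, -10/3, 10]
R5 ← R5 + R1: [0, 0, 0, -2, 6]
R3 ← R3 − (3/2)·R2: [0, 0, 0, 0, 0]
R4 ← R4 + (5/6)·R2: [0, 0, 0, 0, 0]
R5 ← R5 + (1/2)·R2: [0, 0, 0, 0, 0]
The echelon form has 2 nonzero rows, and every pivot lies in the first 4 columns, so rank(C) = rank([C|b]) = 2.
The system is consistent.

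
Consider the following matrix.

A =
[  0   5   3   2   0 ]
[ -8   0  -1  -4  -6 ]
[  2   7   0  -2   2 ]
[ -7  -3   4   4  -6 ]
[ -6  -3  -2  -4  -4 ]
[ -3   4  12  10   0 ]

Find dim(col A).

Row reduce to echelon form.
Swap R1 ↔ R2
R3 ← R3 + (1/4)·R1: [0, 7, -1/4, -3, 1/2]
R4 ← R4 − (7/8)·R1: [0, -3, 39/8, 15/2, -3/4]
R5 ← R5 − (3/4)·R1: [0, -3, -5/4, -1, 1/2]
R6 ← R6 − (3/8)·R1: [0, 4, 99/8, 23/2, 9/4]
R3 ← R3 − (7/5)·R2: [0, 0, -89/20, -29/5, 1/2]
R4 ← R4 + (3/5)·R2: [0, 0, 267/40, 87/10, -3/4]
R5 ← R5 + (3/5)·R2: [0, 0, 11/20, 1/5, 1/2]
R6 ← R6 − (4/5)·R2: [0, 0, 399/40, 99/10, 9/4]
R4 ← R4 + (3/2)·R3: [0, 0, 0, 0, 0]
R5 ← R5 + (11/89)·R3: [0, 0, 0, -46/89, 50/89]
R6 ← R6 + (399/178)·R3: [0, 0, 0, -276/89, 300/89]
Swap R4 ↔ R5
R6 ← R6 − (6)·R4: [0, 0, 0, 0, 0]
Echelon form has 4 nonzero rows, so rank(A) = 4.
The column space has dimension equal to the rank: 4.

4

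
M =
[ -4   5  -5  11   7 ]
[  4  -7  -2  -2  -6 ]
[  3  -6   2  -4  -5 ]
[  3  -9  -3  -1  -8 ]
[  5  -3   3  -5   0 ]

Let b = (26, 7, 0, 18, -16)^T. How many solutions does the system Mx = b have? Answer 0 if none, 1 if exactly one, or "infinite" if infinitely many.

Row reduce the augmented matrix [M | b].
R2 ← R2 + R1: [0, -2, -7, 9, 1, 33]
R3 ← R3 + (3/4)·R1: [0, -9/4, -7/4, 17/4, 1/4, 39/2]
R4 ← R4 + (3/4)·R1: [0, -21/4, -27/4, 29/4, -11/4, 75/2]
R5 ← R5 + (5/4)·R1: [0, 13/4, -13/4, 35/4, 35/4, 33/2]
R3 ← R3 − (9/8)·R2: [0, 0, 49/8, -47/8, -7/8, -141/8]
R4 ← R4 − (21/8)·R2: [0, 0, 93/8, -131/8, -43/8, -393/8]
R5 ← R5 + (13/8)·R2: [0, 0, -117/8, 187/8, 83/8, 561/8]
R4 ← R4 − (93/49)·R3: [0, 0, 0, -256/49, -26/7, -768/49]
R5 ← R5 + (117/49)·R3: [0, 0, 0, 458/49, 58/7, 1374/49]
R5 ← R5 + (229/128)·R4: [0, 0, 0, 0, 105/64, 0]
The echelon form has 5 nonzero rows, and every pivot lies in the first 5 columns, so rank(M) = rank([M|b]) = 5.
The system is consistent.
rank = 5 = number of unknowns, so the solution is unique.

1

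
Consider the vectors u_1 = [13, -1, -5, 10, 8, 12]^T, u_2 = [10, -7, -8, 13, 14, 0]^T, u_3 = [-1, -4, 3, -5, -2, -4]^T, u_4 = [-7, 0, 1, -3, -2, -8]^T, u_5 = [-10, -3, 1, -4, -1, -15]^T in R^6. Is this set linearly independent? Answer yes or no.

no

Form the matrix with these vectors as rows and row reduce.
R2 ← R2 − (10/13)·R1: [0, -81/13, -54/13, 69/13, 102/13, -120/13]
R3 ← R3 + (1/13)·R1: [0, -53/13, 34/13, -55/13, -18/13, -40/13]
R4 ← R4 + (7/13)·R1: [0, -7/13, -22/13, 31/13, 30/13, -20/13]
R5 ← R5 + (10/13)·R1: [0, -49/13, -37/13, 48/13, 67/13, -75/13]
R3 ← R3 − (53/81)·R2: [0, 0, 16/3, -208/27, -176/27, 80/27]
R4 ← R4 − (7/81)·R2: [0, 0, -4/3, 52/27, 44/27, -20/27]
R5 ← R5 − (49/81)·R2: [0, 0, -1/3, 13/27, 11/27, -5/27]
R4 ← R4 + (1/4)·R3: [0, 0, 0, 0, 0, 0]
R5 ← R5 + (1/16)·R3: [0, 0, 0, 0, 0, 0]
3 nonzero rows, so the 5 vectors span a space of dimension 3.
Since 3 < 5, the vectors are linearly dependent.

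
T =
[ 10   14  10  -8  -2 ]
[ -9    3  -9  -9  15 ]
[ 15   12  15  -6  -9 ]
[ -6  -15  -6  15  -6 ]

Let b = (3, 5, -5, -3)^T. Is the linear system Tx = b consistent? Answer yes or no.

no

Row reduce the augmented matrix [T | b].
R2 ← R2 + (9/10)·R1: [0, 78/5, 0, -81/5, 66/5, 77/10]
R3 ← R3 − (3/2)·R1: [0, -9, 0, 6, -6, -19/2]
R4 ← R4 + (3/5)·R1: [0, -33/5, 0, 51/5, -36/5, -6/5]
R3 ← R3 + (15/26)·R2: [0, 0, 0, -87/26, 21/13, -263/52]
R4 ← R4 + (11/26)·R2: [0, 0, 0, 87/26, -21/13, 107/52]
R4 ← R4 + R3: [0, 0, 0, 0, 0, -3]
The echelon form has 4 nonzero rows; the last pivot sits in the augmented column, so rank(T) = 3 but rank([T|b]) = 4.
Since the ranks differ, the system is inconsistent.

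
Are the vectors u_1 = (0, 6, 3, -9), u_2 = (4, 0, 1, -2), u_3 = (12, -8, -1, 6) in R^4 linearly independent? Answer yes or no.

no

Form the matrix with these vectors as rows and row reduce.
Swap R1 ↔ R2
R3 ← R3 − (3)·R1: [0, -8, -4, 12]
R3 ← R3 + (4/3)·R2: [0, 0, 0, 0]
2 nonzero rows, so the 3 vectors span a space of dimension 2.
Since 2 < 3, the vectors are linearly dependent.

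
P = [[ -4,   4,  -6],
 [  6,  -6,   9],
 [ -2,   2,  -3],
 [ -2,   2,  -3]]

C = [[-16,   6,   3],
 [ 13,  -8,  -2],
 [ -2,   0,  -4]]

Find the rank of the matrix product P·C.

1

First compute PC:
[[128, -56,   4],
 [-192,  84,  -6],
 [ 64, -28,   2],
 [ 64, -28,   2]]
Now row reduce the product.
R2 ← R2 + (3/2)·R1: [0, 0, 0]
R3 ← R3 − (1/2)·R1: [0, 0, 0]
R4 ← R4 − (1/2)·R1: [0, 0, 0]
1 nonzero row, so rank(PC) = 1.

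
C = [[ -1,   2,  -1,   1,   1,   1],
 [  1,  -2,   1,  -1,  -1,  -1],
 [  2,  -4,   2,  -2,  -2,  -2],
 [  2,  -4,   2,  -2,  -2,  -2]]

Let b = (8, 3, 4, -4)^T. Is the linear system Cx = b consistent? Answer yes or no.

Row reduce the augmented matrix [C | b].
R2 ← R2 + R1: [0, 0, 0, 0, 0, 0, 11]
R3 ← R3 + (2)·R1: [0, 0, 0, 0, 0, 0, 20]
R4 ← R4 + (2)·R1: [0, 0, 0, 0, 0, 0, 12]
R3 ← R3 − (20/11)·R2: [0, 0, 0, 0, 0, 0, 0]
R4 ← R4 − (12/11)·R2: [0, 0, 0, 0, 0, 0, 0]
The echelon form has 2 nonzero rows; the last pivot sits in the augmented column, so rank(C) = 1 but rank([C|b]) = 2.
Since the ranks differ, the system is inconsistent.

no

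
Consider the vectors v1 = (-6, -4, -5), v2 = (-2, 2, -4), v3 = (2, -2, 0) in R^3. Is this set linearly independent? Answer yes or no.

yes

Form the matrix with these vectors as rows and row reduce.
R2 ← R2 − (1/3)·R1: [0, 10/3, -7/3]
R3 ← R3 + (1/3)·R1: [0, -10/3, -5/3]
R3 ← R3 + R2: [0, 0, -4]
3 nonzero rows, so the 3 vectors span a space of dimension 3.
Since 3 = 3, the vectors are linearly independent.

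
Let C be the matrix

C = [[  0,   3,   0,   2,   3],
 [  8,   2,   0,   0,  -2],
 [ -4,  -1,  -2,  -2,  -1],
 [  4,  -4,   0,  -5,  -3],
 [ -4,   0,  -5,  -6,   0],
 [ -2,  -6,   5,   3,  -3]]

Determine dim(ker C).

1

Row reduce to echelon form.
Swap R1 ↔ R2
R3 ← R3 + (1/2)·R1: [0, 0, -2, -2, -2]
R4 ← R4 − (1/2)·R1: [0, -5, 0, -5, -2]
R5 ← R5 + (1/2)·R1: [0, 1, -5, -6, -1]
R6 ← R6 + (1/4)·R1: [0, -11/2, 5, 3, -7/2]
R4 ← R4 + (5/3)·R2: [0, 0, 0, -5/3, 3]
R5 ← R5 − (1/3)·R2: [0, 0, -5, -20/3, -2]
R6 ← R6 + (11/6)·R2: [0, 0, 5, 20/3, 2]
R5 ← R5 − (5/2)·R3: [0, 0, 0, -5/3, 3]
R6 ← R6 + (5/2)·R3: [0, 0, 0, 5/3, -3]
R5 ← R5 − R4: [0, 0, 0, 0, 0]
R6 ← R6 + R4: [0, 0, 0, 0, 0]
4 nonzero rows, so rank(C) = 4.
C has 5 columns; by rank–nullity, nullity = 5 − 4 = 1.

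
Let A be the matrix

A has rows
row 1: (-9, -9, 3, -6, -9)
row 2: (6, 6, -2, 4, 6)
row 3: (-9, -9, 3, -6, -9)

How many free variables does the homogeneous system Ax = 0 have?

4

Row reduce to echelon form.
R2 ← R2 + (2/3)·R1: [0, 0, 0, 0, 0]
R3 ← R3 − R1: [0, 0, 0, 0, 0]
1 nonzero row, so rank(A) = 1.
A has 5 columns; by rank–nullity, nullity = 5 − 1 = 4.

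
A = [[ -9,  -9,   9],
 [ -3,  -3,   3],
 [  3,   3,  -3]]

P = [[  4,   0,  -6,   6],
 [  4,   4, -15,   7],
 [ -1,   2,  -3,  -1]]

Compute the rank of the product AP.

1

First compute AP:
[[-81, -18, 162, -126],
 [-27,  -6,  54, -42],
 [ 27,   6, -54,  42]]
Now row reduce the product.
R2 ← R2 − (1/3)·R1: [0, 0, 0, 0]
R3 ← R3 + (1/3)·R1: [0, 0, 0, 0]
1 nonzero row, so rank(AP) = 1.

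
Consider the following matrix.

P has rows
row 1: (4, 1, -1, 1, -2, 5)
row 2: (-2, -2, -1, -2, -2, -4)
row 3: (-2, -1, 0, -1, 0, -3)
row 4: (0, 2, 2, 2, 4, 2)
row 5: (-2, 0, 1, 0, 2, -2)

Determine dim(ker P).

4

Row reduce to echelon form.
R2 ← R2 + (1/2)·R1: [0, -3/2, -3/2, -3/2, -3, -3/2]
R3 ← R3 + (1/2)·R1: [0, -1/2, -1/2, -1/2, -1, -1/2]
R5 ← R5 + (1/2)·R1: [0, 1/2, 1/2, 1/2, 1, 1/2]
R3 ← R3 − (1/3)·R2: [0, 0, 0, 0, 0, 0]
R4 ← R4 + (4/3)·R2: [0, 0, 0, 0, 0, 0]
R5 ← R5 + (1/3)·R2: [0, 0, 0, 0, 0, 0]
2 nonzero rows, so rank(P) = 2.
P has 6 columns; by rank–nullity, nullity = 6 − 2 = 4.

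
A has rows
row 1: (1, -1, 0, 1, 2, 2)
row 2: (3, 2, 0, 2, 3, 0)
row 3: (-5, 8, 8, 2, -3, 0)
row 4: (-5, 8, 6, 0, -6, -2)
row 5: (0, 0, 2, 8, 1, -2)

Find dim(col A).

5

Row reduce to echelon form.
R2 ← R2 − (3)·R1: [0, 5, 0, -1, -3, -6]
R3 ← R3 + (5)·R1: [0, 3, 8, 7, 7, 10]
R4 ← R4 + (5)·R1: [0, 3, 6, 5, 4, 8]
R3 ← R3 − (3/5)·R2: [0, 0, 8, 38/5, 44/5, 68/5]
R4 ← R4 − (3/5)·R2: [0, 0, 6, 28/5, 29/5, 58/5]
R4 ← R4 − (3/4)·R3: [0, 0, 0, -1/10, -4/5, 7/5]
R5 ← R5 − (1/4)·R3: [0, 0, 0, 61/10, -6/5, -27/5]
R5 ← R5 + (61)·R4: [0, 0, 0, 0, -50, 80]
Echelon form has 5 nonzero rows, so rank(A) = 5.
The column space has dimension equal to the rank: 5.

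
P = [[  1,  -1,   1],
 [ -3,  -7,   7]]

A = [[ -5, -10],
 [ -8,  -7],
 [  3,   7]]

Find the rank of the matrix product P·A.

2

First compute PA:
[[  6,   4],
 [ 92, 128]]
Now row reduce the product.
R2 ← R2 − (46/3)·R1: [0, 200/3]
2 nonzero rows, so rank(PA) = 2.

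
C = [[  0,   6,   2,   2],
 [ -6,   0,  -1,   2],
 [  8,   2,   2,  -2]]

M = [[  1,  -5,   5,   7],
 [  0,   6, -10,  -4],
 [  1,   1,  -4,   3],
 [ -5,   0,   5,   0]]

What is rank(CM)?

2

First compute CM:
[[ -8,  38, -58, -18],
 [-17,  29, -16, -45],
 [ 20, -26,   2,  54]]
Now row reduce the product.
R2 ← R2 − (17/8)·R1: [0, -207/4, 429/4, -27/4]
R3 ← R3 + (5/2)·R1: [0, 69, -143, 9]
R3 ← R3 + (4/3)·R2: [0, 0, 0, 0]
2 nonzero rows, so rank(CM) = 2.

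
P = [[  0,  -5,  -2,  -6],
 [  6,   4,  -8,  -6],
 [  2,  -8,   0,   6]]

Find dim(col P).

Row reduce to echelon form.
Swap R1 ↔ R2
R3 ← R3 − (1/3)·R1: [0, -28/3, 8/3, 8]
R3 ← R3 − (28/15)·R2: [0, 0, 32/5, 96/5]
Echelon form has 3 nonzero rows, so rank(P) = 3.
The column space has dimension equal to the rank: 3.

3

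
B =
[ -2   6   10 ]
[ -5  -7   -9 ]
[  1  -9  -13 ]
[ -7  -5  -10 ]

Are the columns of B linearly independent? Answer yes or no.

yes

Row reduce B to echelon form.
R2 ← R2 − (5/2)·R1: [0, -22, -34]
R3 ← R3 + (1/2)·R1: [0, -6, -8]
R4 ← R4 − (7/2)·R1: [0, -26, -45]
R3 ← R3 − (3/11)·R2: [0, 0, 14/11]
R4 ← R4 − (13/11)·R2: [0, 0, -53/11]
R4 ← R4 + (53/14)·R3: [0, 0, 0]
3 pivots among 3 columns.
Every column is a pivot column, so the columns are linearly independent.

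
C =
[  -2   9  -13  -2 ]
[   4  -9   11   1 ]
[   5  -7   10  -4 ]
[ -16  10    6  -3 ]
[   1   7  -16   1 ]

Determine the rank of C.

Row reduce to echelon form.
R2 ← R2 + (2)·R1: [0, 9, -15, -3]
R3 ← R3 + (5/2)·R1: [0, 31/2, -45/2, -9]
R4 ← R4 − (8)·R1: [0, -62, 110, 13]
R5 ← R5 + (1/2)·R1: [0, 23/2, -45/2, 0]
R3 ← R3 − (31/18)·R2: [0, 0, 10/3, -23/6]
R4 ← R4 + (62/9)·R2: [0, 0, 20/3, -23/3]
R5 ← R5 − (23/18)·R2: [0, 0, -10/3, 23/6]
R4 ← R4 − (2)·R3: [0, 0, 0, 0]
R5 ← R5 + R3: [0, 0, 0, 0]
Echelon form has 3 nonzero rows, so rank(C) = 3.

3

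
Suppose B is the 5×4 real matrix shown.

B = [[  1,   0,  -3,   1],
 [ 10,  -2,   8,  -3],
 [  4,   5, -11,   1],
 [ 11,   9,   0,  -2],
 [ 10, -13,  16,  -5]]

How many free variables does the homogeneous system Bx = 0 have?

0

Row reduce to echelon form.
R2 ← R2 − (10)·R1: [0, -2, 38, -13]
R3 ← R3 − (4)·R1: [0, 5, 1, -3]
R4 ← R4 − (11)·R1: [0, 9, 33, -13]
R5 ← R5 − (10)·R1: [0, -13, 46, -15]
R3 ← R3 + (5/2)·R2: [0, 0, 96, -71/2]
R4 ← R4 + (9/2)·R2: [0, 0, 204, -143/2]
R5 ← R5 − (13/2)·R2: [0, 0, -201, 139/2]
R4 ← R4 − (17/8)·R3: [0, 0, 0, 63/16]
R5 ← R5 + (67/32)·R3: [0, 0, 0, -309/64]
R5 ← R5 + (103/84)·R4: [0, 0, 0, 0]
4 nonzero rows, so rank(B) = 4.
B has 4 columns; by rank–nullity, nullity = 4 − 4 = 0.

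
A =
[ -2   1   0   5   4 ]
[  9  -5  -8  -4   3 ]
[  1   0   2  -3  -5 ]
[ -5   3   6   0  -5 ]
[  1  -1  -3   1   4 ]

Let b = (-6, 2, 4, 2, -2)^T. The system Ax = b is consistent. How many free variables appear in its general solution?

Row reduce the augmented matrix [A | b].
R2 ← R2 + (9/2)·R1: [0, -1/2, -8, 37/2, 21, -25]
R3 ← R3 + (1/2)·R1: [0, 1/2, 2, -1/2, -3, 1]
R4 ← R4 − (5/2)·R1: [0, 1/2, 6, -25/2, -15, 17]
R5 ← R5 + (1/2)·R1: [0, -1/2, -3, 7/2, 6, -5]
R3 ← R3 + R2: [0, 0, -6, 18, 18, -24]
R4 ← R4 + R2: [0, 0, -2, 6, 6, -8]
R5 ← R5 − R2: [0, 0, 5, -15, -15, 20]
R4 ← R4 − (1/3)·R3: [0, 0, 0, 0, 0, 0]
R5 ← R5 + (5/6)·R3: [0, 0, 0, 0, 0, 0]
The echelon form has 3 nonzero rows, and every pivot lies in the first 5 columns, so rank(A) = rank([A|b]) = 3.
The system is consistent.
Free variables = (unknowns) − (rank) = 5 − 3 = 2.

2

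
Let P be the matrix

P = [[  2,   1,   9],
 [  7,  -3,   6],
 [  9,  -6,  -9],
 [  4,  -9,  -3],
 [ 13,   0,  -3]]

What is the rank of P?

3

Row reduce to echelon form.
R2 ← R2 − (7/2)·R1: [0, -13/2, -51/2]
R3 ← R3 − (9/2)·R1: [0, -21/2, -99/2]
R4 ← R4 − (2)·R1: [0, -11, -21]
R5 ← R5 − (13/2)·R1: [0, -13/2, -123/2]
R3 ← R3 − (21/13)·R2: [0, 0, -108/13]
R4 ← R4 − (22/13)·R2: [0, 0, 288/13]
R5 ← R5 − R2: [0, 0, -36]
R4 ← R4 + (8/3)·R3: [0, 0, 0]
R5 ← R5 − (13/3)·R3: [0, 0, 0]
Echelon form has 3 nonzero rows, so rank(P) = 3.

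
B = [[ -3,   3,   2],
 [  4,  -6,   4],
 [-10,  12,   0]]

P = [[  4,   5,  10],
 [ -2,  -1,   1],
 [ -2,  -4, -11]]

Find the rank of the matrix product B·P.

2

First compute BP:
[[-22, -26, -49],
 [ 20,  10, -10],
 [-64, -62, -88]]
Now row reduce the product.
R2 ← R2 + (10/11)·R1: [0, -150/11, -600/11]
R3 ← R3 − (32/11)·R1: [0, 150/11, 600/11]
R3 ← R3 + R2: [0, 0, 0]
2 nonzero rows, so rank(BP) = 2.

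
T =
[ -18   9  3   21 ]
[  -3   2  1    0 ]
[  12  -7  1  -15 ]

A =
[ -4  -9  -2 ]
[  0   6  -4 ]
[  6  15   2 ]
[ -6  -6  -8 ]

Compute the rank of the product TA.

First compute TA:
[[-36, 135, -162],
 [ 18,  54,   0],
 [ 48, -45, 126]]
Now row reduce the product.
R2 ← R2 + (1/2)·R1: [0, 243/2, -81]
R3 ← R3 + (4/3)·R1: [0, 135, -90]
R3 ← R3 − (10/9)·R2: [0, 0, 0]
2 nonzero rows, so rank(TA) = 2.

2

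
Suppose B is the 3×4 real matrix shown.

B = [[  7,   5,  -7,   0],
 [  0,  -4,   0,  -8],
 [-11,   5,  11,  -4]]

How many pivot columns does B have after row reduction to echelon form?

3

Row reduce to echelon form.
R3 ← R3 + (11/7)·R1: [0, 90/7, 0, -4]
R3 ← R3 + (45/14)·R2: [0, 0, 0, -208/7]
Echelon form has 3 nonzero rows, so rank(B) = 3.
Each nonzero row contributes one pivot column: 3 pivot columns.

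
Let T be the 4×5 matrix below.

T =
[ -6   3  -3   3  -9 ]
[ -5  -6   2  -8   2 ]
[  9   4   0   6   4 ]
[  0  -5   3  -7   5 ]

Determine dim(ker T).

2

Row reduce to echelon form.
R2 ← R2 − (5/6)·R1: [0, -17/2, 9/2, -21/2, 19/2]
R3 ← R3 + (3/2)·R1: [0, 17/2, -9/2, 21/2, -19/2]
R3 ← R3 + R2: [0, 0, 0, 0, 0]
R4 ← R4 − (10/17)·R2: [0, 0, 6/17, -14/17, -10/17]
Swap R3 ↔ R4
3 nonzero rows, so rank(T) = 3.
T has 5 columns; by rank–nullity, nullity = 5 − 3 = 2.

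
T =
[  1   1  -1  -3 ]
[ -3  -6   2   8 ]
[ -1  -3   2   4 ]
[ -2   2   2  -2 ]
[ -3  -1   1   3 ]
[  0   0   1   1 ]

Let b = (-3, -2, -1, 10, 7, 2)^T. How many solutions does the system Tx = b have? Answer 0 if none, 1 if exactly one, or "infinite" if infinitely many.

Row reduce the augmented matrix [T | b].
R2 ← R2 + (3)·R1: [0, -3, -1, -1, -11]
R3 ← R3 + R1: [0, -2, 1, 1, -4]
R4 ← R4 + (2)·R1: [0, 4, 0, -8, 4]
R5 ← R5 + (3)·R1: [0, 2, -2, -6, -2]
R3 ← R3 − (2/3)·R2: [0, 0, 5/3, 5/3, 10/3]
R4 ← R4 + (4/3)·R2: [0, 0, -4/3, -28/3, -32/3]
R5 ← R5 + (2/3)·R2: [0, 0, -8/3, -20/3, -28/3]
R4 ← R4 + (4/5)·R3: [0, 0, 0, -8, -8]
R5 ← R5 + (8/5)·R3: [0, 0, 0, -4, -4]
R6 ← R6 − (3/5)·R3: [0, 0, 0, 0, 0]
R5 ← R5 − (1/2)·R4: [0, 0, 0, 0, 0]
The echelon form has 4 nonzero rows, and every pivot lies in the first 4 columns, so rank(T) = rank([T|b]) = 4.
The system is consistent.
rank = 4 = number of unknowns, so the solution is unique.

1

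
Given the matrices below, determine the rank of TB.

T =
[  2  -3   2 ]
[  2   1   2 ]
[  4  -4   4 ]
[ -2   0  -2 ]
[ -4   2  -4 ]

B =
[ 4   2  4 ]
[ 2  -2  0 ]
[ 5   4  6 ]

2

First compute TB:
[[ 12,  18,  20],
 [ 20,  10,  20],
 [ 28,  32,  40],
 [-18, -12, -20],
 [-32, -28, -40]]
Now row reduce the product.
R2 ← R2 − (5/3)·R1: [0, -20, -40/3]
R3 ← R3 − (7/3)·R1: [0, -10, -20/3]
R4 ← R4 + (3/2)·R1: [0, 15, 10]
R5 ← R5 + (8/3)·R1: [0, 20, 40/3]
R3 ← R3 − (1/2)·R2: [0, 0, 0]
R4 ← R4 + (3/4)·R2: [0, 0, 0]
R5 ← R5 + R2: [0, 0, 0]
2 nonzero rows, so rank(TB) = 2.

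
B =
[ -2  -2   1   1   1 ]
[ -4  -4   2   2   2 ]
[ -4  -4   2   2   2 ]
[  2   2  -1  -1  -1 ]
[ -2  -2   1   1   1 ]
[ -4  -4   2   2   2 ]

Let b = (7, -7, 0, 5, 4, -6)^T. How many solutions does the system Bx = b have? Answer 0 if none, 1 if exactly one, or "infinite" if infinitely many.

Row reduce the augmented matrix [B | b].
R2 ← R2 − (2)·R1: [0, 0, 0, 0, 0, -21]
R3 ← R3 − (2)·R1: [0, 0, 0, 0, 0, -14]
R4 ← R4 + R1: [0, 0, 0, 0, 0, 12]
R5 ← R5 − R1: [0, 0, 0, 0, 0, -3]
R6 ← R6 − (2)·R1: [0, 0, 0, 0, 0, -20]
R3 ← R3 − (2/3)·R2: [0, 0, 0, 0, 0, 0]
R4 ← R4 + (4/7)·R2: [0, 0, 0, 0, 0, 0]
R5 ← R5 − (1/7)·R2: [0, 0, 0, 0, 0, 0]
R6 ← R6 − (20/21)·R2: [0, 0, 0, 0, 0, 0]
The echelon form has 2 nonzero rows; the last pivot sits in the augmented column, so rank(B) = 1 but rank([B|b]) = 2.
Since the ranks differ, the system is inconsistent.
It has no solutions.

0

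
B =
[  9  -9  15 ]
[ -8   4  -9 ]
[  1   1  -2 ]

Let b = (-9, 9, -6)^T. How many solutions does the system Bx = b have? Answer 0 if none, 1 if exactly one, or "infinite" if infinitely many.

Row reduce the augmented matrix [B | b].
R2 ← R2 + (8/9)·R1: [0, -4, 13/3, 1]
R3 ← R3 − (1/9)·R1: [0, 2, -11/3, -5]
R3 ← R3 + (1/2)·R2: [0, 0, -3/2, -9/2]
The echelon form has 3 nonzero rows, and every pivot lies in the first 3 columns, so rank(B) = rank([B|b]) = 3.
The system is consistent.
rank = 3 = number of unknowns, so the solution is unique.

1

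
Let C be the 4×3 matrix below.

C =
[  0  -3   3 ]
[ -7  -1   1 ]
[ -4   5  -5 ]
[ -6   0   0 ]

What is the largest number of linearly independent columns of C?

Row reduce to echelon form.
Swap R1 ↔ R2
R3 ← R3 − (4/7)·R1: [0, 39/7, -39/7]
R4 ← R4 − (6/7)·R1: [0, 6/7, -6/7]
R3 ← R3 + (13/7)·R2: [0, 0, 0]
R4 ← R4 + (2/7)·R2: [0, 0, 0]
Echelon form has 2 nonzero rows, so rank(C) = 2.
The rank gives the maximum number of linearly independent columns: 2.

2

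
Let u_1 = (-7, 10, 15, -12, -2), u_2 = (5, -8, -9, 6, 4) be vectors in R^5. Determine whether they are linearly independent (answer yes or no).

yes

Form the matrix with these vectors as rows and row reduce.
R2 ← R2 + (5/7)·R1: [0, -6/7, 12/7, -18/7, 18/7]
2 nonzero rows, so the 2 vectors span a space of dimension 2.
Since 2 = 2, the vectors are linearly independent.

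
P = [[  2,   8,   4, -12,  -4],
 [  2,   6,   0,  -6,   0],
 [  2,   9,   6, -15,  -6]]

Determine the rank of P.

2

Row reduce to echelon form.
R2 ← R2 − R1: [0, -2, -4, 6, 4]
R3 ← R3 − R1: [0, 1, 2, -3, -2]
R3 ← R3 + (1/2)·R2: [0, 0, 0, 0, 0]
Echelon form has 2 nonzero rows, so rank(P) = 2.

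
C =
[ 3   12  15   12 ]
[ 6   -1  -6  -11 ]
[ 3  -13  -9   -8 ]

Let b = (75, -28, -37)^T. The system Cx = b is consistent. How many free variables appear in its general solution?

Row reduce the augmented matrix [C | b].
R2 ← R2 − (2)·R1: [0, -25, -36, -35, -178]
R3 ← R3 − R1: [0, -25, -24, -20, -112]
R3 ← R3 − R2: [0, 0, 12, 15, 66]
The echelon form has 3 nonzero rows, and every pivot lies in the first 4 columns, so rank(C) = rank([C|b]) = 3.
The system is consistent.
Free variables = (unknowns) − (rank) = 4 − 3 = 1.

1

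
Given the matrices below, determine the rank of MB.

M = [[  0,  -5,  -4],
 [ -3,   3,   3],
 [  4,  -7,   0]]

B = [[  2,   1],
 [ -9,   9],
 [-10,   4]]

First compute MB:
[[ 85, -61],
 [-63,  36],
 [ 71, -59]]
Now row reduce the product.
R2 ← R2 + (63/85)·R1: [0, -783/85]
R3 ← R3 − (71/85)·R1: [0, -684/85]
R3 ← R3 − (76/87)·R2: [0, 0]
2 nonzero rows, so rank(MB) = 2.

2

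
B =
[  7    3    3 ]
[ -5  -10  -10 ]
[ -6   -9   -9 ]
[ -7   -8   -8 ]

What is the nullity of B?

1

Row reduce to echelon form.
R2 ← R2 + (5/7)·R1: [0, -55/7, -55/7]
R3 ← R3 + (6/7)·R1: [0, -45/7, -45/7]
R4 ← R4 + R1: [0, -5, -5]
R3 ← R3 − (9/11)·R2: [0, 0, 0]
R4 ← R4 − (7/11)·R2: [0, 0, 0]
2 nonzero rows, so rank(B) = 2.
B has 3 columns; by rank–nullity, nullity = 3 − 2 = 1.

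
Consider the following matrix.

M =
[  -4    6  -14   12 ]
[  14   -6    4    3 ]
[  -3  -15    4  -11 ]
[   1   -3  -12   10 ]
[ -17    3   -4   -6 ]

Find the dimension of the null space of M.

Row reduce to echelon form.
R2 ← R2 + (7/2)·R1: [0, 15, -45, 45]
R3 ← R3 − (3/4)·R1: [0, -39/2, 29/2, -20]
R4 ← R4 + (1/4)·R1: [0, -3/2, -31/2, 13]
R5 ← R5 − (17/4)·R1: [0, -45/2, 111/2, -57]
R3 ← R3 + (13/10)·R2: [0, 0, -44, 77/2]
R4 ← R4 + (1/10)·R2: [0, 0, -20, 35/2]
R5 ← R5 + (3/2)·R2: [0, 0, -12, 21/2]
R4 ← R4 − (5/11)·R3: [0, 0, 0, 0]
R5 ← R5 − (3/11)·R3: [0, 0, 0, 0]
3 nonzero rows, so rank(M) = 3.
M has 4 columns; by rank–nullity, nullity = 4 − 3 = 1.

1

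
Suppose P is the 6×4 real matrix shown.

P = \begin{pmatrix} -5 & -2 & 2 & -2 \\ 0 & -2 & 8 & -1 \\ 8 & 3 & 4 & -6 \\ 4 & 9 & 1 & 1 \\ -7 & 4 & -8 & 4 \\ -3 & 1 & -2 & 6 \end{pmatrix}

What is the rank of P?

4

Row reduce to echelon form.
R3 ← R3 + (8/5)·R1: [0, -1/5, 36/5, -46/5]
R4 ← R4 + (4/5)·R1: [0, 37/5, 13/5, -3/5]
R5 ← R5 − (7/5)·R1: [0, 34/5, -54/5, 34/5]
R6 ← R6 − (3/5)·R1: [0, 11/5, -16/5, 36/5]
R3 ← R3 − (1/10)·R2: [0, 0, 32/5, -91/10]
R4 ← R4 + (37/10)·R2: [0, 0, 161/5, -43/10]
R5 ← R5 + (17/5)·R2: [0, 0, 82/5, 17/5]
R6 ← R6 + (11/10)·R2: [0, 0, 28/5, 61/10]
R4 ← R4 − (161/32)·R3: [0, 0, 0, 2655/64]
R5 ← R5 − (41/16)·R3: [0, 0, 0, 855/32]
R6 ← R6 − (7/8)·R3: [0, 0, 0, 225/16]
R5 ← R5 − (38/59)·R4: [0, 0, 0, 0]
R6 ← R6 − (20/59)·R4: [0, 0, 0, 0]
Echelon form has 4 nonzero rows, so rank(P) = 4.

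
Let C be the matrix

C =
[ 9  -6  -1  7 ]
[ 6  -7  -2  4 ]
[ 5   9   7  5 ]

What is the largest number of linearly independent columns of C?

Row reduce to echelon form.
R2 ← R2 − (2/3)·R1: [0, -3, -4/3, -2/3]
R3 ← R3 − (5/9)·R1: [0, 37/3, 68/9, 10/9]
R3 ← R3 + (37/9)·R2: [0, 0, 56/27, -44/27]
Echelon form has 3 nonzero rows, so rank(C) = 3.
The rank gives the maximum number of linearly independent columns: 3.

3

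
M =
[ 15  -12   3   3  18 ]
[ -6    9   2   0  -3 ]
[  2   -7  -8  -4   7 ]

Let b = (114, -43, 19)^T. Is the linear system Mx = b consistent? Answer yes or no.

yes

Row reduce the augmented matrix [M | b].
R2 ← R2 + (2/5)·R1: [0, 21/5, 16/5, 6/5, 21/5, 13/5]
R3 ← R3 − (2/15)·R1: [0, -27/5, -42/5, -22/5, 23/5, 19/5]
R3 ← R3 + (9/7)·R2: [0, 0, -30/7, -20/7, 10, 50/7]
The echelon form has 3 nonzero rows, and every pivot lies in the first 5 columns, so rank(M) = rank([M|b]) = 3.
The system is consistent.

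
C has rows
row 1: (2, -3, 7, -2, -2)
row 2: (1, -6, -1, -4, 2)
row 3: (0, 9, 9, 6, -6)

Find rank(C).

2

Row reduce to echelon form.
R2 ← R2 − (1/2)·R1: [0, -9/2, -9/2, -3, 3]
R3 ← R3 + (2)·R2: [0, 0, 0, 0, 0]
Echelon form has 2 nonzero rows, so rank(C) = 2.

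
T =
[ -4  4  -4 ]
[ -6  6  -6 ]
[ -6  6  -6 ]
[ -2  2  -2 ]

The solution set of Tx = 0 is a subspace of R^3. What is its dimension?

Row reduce to echelon form.
R2 ← R2 − (3/2)·R1: [0, 0, 0]
R3 ← R3 − (3/2)·R1: [0, 0, 0]
R4 ← R4 − (1/2)·R1: [0, 0, 0]
1 nonzero row, so rank(T) = 1.
T has 3 columns; by rank–nullity, nullity = 3 − 1 = 2.

2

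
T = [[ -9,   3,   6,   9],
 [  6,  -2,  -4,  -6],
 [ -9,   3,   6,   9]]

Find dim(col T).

Row reduce to echelon form.
R2 ← R2 + (2/3)·R1: [0, 0, 0, 0]
R3 ← R3 − R1: [0, 0, 0, 0]
Echelon form has 1 nonzero row, so rank(T) = 1.
The column space has dimension equal to the rank: 1.

1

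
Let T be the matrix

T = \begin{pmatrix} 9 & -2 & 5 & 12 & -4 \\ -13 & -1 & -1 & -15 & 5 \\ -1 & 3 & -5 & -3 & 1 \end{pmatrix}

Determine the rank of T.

2

Row reduce to echelon form.
R2 ← R2 + (13/9)·R1: [0, -35/9, 56/9, 7/3, -7/9]
R3 ← R3 + (1/9)·R1: [0, 25/9, -40/9, -5/3, 5/9]
R3 ← R3 + (5/7)·R2: [0, 0, 0, 0, 0]
Echelon form has 2 nonzero rows, so rank(T) = 2.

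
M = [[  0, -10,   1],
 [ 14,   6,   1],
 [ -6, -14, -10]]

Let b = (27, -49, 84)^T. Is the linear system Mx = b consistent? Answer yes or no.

yes

Row reduce the augmented matrix [M | b].
Swap R1 ↔ R2
R3 ← R3 + (3/7)·R1: [0, -80/7, -67/7, 63]
R3 ← R3 − (8/7)·R2: [0, 0, -75/7, 225/7]
The echelon form has 3 nonzero rows, and every pivot lies in the first 3 columns, so rank(M) = rank([M|b]) = 3.
The system is consistent.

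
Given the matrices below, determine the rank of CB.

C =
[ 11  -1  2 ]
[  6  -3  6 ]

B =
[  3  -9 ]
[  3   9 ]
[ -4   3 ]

First compute CB:
[[ 22, -102],
 [-15, -63]]
Now row reduce the product.
R2 ← R2 + (15/22)·R1: [0, -1458/11]
2 nonzero rows, so rank(CB) = 2.

2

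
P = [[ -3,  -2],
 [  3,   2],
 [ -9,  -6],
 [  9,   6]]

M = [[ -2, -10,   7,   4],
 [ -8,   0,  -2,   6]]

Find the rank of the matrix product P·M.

First compute PM:
[[ 22,  30, -17, -24],
 [-22, -30,  17,  24],
 [ 66,  90, -51, -72],
 [-66, -90,  51,  72]]
Now row reduce the product.
R2 ← R2 + R1: [0, 0, 0, 0]
R3 ← R3 − (3)·R1: [0, 0, 0, 0]
R4 ← R4 + (3)·R1: [0, 0, 0, 0]
1 nonzero row, so rank(PM) = 1.

1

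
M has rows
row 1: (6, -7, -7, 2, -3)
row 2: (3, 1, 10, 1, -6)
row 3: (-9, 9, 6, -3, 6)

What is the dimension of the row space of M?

Row reduce to echelon form.
R2 ← R2 − (1/2)·R1: [0, 9/2, 27/2, 0, -9/2]
R3 ← R3 + (3/2)·R1: [0, -3/2, -9/2, 0, 3/2]
R3 ← R3 + (1/3)·R2: [0, 0, 0, 0, 0]
Echelon form has 2 nonzero rows, so rank(M) = 2.
The row space has dimension equal to the rank: 2.

2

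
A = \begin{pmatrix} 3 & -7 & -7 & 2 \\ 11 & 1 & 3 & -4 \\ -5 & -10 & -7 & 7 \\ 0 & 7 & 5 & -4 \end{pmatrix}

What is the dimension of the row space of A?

4

Row reduce to echelon form.
R2 ← R2 − (11/3)·R1: [0, 80/3, 86/3, -34/3]
R3 ← R3 + (5/3)·R1: [0, -65/3, -56/3, 31/3]
R3 ← R3 + (13/16)·R2: [0, 0, 37/8, 9/8]
R4 ← R4 − (21/80)·R2: [0, 0, -101/40, -41/40]
R4 ← R4 + (101/185)·R3: [0, 0, 0, -76/185]
Echelon form has 4 nonzero rows, so rank(A) = 4.
The row space has dimension equal to the rank: 4.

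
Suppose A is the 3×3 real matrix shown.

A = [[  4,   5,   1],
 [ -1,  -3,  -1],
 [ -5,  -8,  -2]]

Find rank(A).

Row reduce to echelon form.
R2 ← R2 + (1/4)·R1: [0, -7/4, -3/4]
R3 ← R3 + (5/4)·R1: [0, -7/4, -3/4]
R3 ← R3 − R2: [0, 0, 0]
Echelon form has 2 nonzero rows, so rank(A) = 2.

2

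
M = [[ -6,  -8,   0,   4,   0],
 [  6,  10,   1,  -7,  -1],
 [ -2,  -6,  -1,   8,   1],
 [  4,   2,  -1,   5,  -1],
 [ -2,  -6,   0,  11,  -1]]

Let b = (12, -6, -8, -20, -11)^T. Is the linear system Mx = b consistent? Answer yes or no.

Row reduce the augmented matrix [M | b].
R2 ← R2 + R1: [0, 2, 1, -3, -1, 6]
R3 ← R3 − (1/3)·R1: [0, -10/3, -1, 20/3, 1, -12]
R4 ← R4 + (2/3)·R1: [0, -10/3, -1, 23/3, -1, -12]
R5 ← R5 − (1/3)·R1: [0, -10/3, 0, 29/3, -1, -15]
R3 ← R3 + (5/3)·R2: [0, 0, 2/3, 5/3, -2/3, -2]
R4 ← R4 + (5/3)·R2: [0, 0, 2/3, 8/3, -8/3, -2]
R5 ← R5 + (5/3)·R2: [0, 0, 5/3, 14/3, -8/3, -5]
R4 ← R4 − R3: [0, 0, 0, 1, -2, 0]
R5 ← R5 − (5/2)·R3: [0, 0, 0, 1/2, -1, 0]
R5 ← R5 − (1/2)·R4: [0, 0, 0, 0, 0, 0]
The echelon form has 4 nonzero rows, and every pivot lies in the first 5 columns, so rank(M) = rank([M|b]) = 4.
The system is consistent.

yes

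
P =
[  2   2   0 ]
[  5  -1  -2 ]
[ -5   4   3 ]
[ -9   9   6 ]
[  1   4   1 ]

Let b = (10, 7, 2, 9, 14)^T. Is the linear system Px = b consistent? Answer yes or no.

Row reduce the augmented matrix [P | b].
R2 ← R2 − (5/2)·R1: [0, -6, -2, -18]
R3 ← R3 + (5/2)·R1: [0, 9, 3, 27]
R4 ← R4 + (9/2)·R1: [0, 18, 6, 54]
R5 ← R5 − (1/2)·R1: [0, 3, 1, 9]
R3 ← R3 + (3/2)·R2: [0, 0, 0, 0]
R4 ← R4 + (3)·R2: [0, 0, 0, 0]
R5 ← R5 + (1/2)·R2: [0, 0, 0, 0]
The echelon form has 2 nonzero rows, and every pivot lies in the first 3 columns, so rank(P) = rank([P|b]) = 2.
The system is consistent.

yes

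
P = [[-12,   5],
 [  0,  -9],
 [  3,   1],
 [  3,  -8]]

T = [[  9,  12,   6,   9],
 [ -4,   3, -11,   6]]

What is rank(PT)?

2

First compute PT:
[[-128, -129, -127, -78],
 [ 36, -27,  99, -54],
 [ 23,  39,   7,  33],
 [ 59,  12, 106, -21]]
Now row reduce the product.
R2 ← R2 + (9/32)·R1: [0, -2025/32, 2025/32, -1215/16]
R3 ← R3 + (23/128)·R1: [0, 2025/128, -2025/128, 1215/64]
R4 ← R4 + (59/128)·R1: [0, -6075/128, 6075/128, -3645/64]
R3 ← R3 + (1/4)·R2: [0, 0, 0, 0]
R4 ← R4 − (3/4)·R2: [0, 0, 0, 0]
2 nonzero rows, so rank(PT) = 2.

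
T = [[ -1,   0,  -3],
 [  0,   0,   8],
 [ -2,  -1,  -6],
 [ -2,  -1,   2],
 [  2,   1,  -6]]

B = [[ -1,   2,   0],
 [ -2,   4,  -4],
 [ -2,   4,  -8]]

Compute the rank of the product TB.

2

First compute TB:
[[  7, -14,  24],
 [-16,  32, -64],
 [ 16, -32,  52],
 [  0,   0, -12],
 [  8, -16,  44]]
Now row reduce the product.
R2 ← R2 + (16/7)·R1: [0, 0, -64/7]
R3 ← R3 − (16/7)·R1: [0, 0, -20/7]
R5 ← R5 − (8/7)·R1: [0, 0, 116/7]
R3 ← R3 − (5/16)·R2: [0, 0, 0]
R4 ← R4 − (21/16)·R2: [0, 0, 0]
R5 ← R5 + (29/16)·R2: [0, 0, 0]
2 nonzero rows, so rank(TB) = 2.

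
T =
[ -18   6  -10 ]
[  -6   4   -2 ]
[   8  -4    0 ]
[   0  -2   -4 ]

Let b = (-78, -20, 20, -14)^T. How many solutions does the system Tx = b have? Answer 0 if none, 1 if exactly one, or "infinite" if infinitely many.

Row reduce the augmented matrix [T | b].
R2 ← R2 − (1/3)·R1: [0, 2, 4/3, 6]
R3 ← R3 + (4/9)·R1: [0, -4/3, -40/9, -44/3]
R3 ← R3 + (2/3)·R2: [0, 0, -32/9, -32/3]
R4 ← R4 + R2: [0, 0, -8/3, -8]
R4 ← R4 − (3/4)·R3: [0, 0, 0, 0]
The echelon form has 3 nonzero rows, and every pivot lies in the first 3 columns, so rank(T) = rank([T|b]) = 3.
The system is consistent.
rank = 3 = number of unknowns, so the solution is unique.

1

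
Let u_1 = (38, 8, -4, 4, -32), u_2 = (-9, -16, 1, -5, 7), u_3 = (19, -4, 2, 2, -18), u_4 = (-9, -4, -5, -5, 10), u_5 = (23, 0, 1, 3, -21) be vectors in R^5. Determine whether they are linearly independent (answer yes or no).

Form the matrix with these vectors as rows and row reduce.
R2 ← R2 + (9/38)·R1: [0, -268/19, 1/19, -77/19, -11/19]
R3 ← R3 − (1/2)·R1: [0, -8, 4, 0, -2]
R4 ← R4 + (9/38)·R1: [0, -40/19, -113/19, -77/19, 46/19]
R5 ← R5 − (23/38)·R1: [0, -92/19, 65/19, 11/19, -31/19]
R3 ← R3 − (38/67)·R2: [0, 0, 266/67, 154/67, -112/67]
R4 ← R4 − (10/67)·R2: [0, 0, -399/67, -231/67, 168/67]
R5 ← R5 − (23/67)·R2: [0, 0, 228/67, 132/67, -96/67]
R4 ← R4 + (3/2)·R3: [0, 0, 0, 0, 0]
R5 ← R5 − (6/7)·R3: [0, 0, 0, 0, 0]
3 nonzero rows, so the 5 vectors span a space of dimension 3.
Since 3 < 5, the vectors are linearly dependent.

no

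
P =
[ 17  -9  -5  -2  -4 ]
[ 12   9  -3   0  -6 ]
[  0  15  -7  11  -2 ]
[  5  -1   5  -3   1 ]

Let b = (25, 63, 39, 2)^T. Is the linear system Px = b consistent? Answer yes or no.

yes

Row reduce the augmented matrix [P | b].
R2 ← R2 − (12/17)·R1: [0, 261/17, 9/17, 24/17, -54/17, 771/17]
R4 ← R4 − (5/17)·R1: [0, 28/17, 110/17, -41/17, 37/17, -91/17]
R3 ← R3 − (85/87)·R2: [0, 0, -218/29, 279/29, 32/29, -154/29]
R4 ← R4 − (28/261)·R2: [0, 0, 186/29, -223/87, 73/29, -889/87]
R4 ← R4 + (93/109)·R3: [0, 0, 0, 1846/327, 377/109, -4823/327]
The echelon form has 4 nonzero rows, and every pivot lies in the first 5 columns, so rank(P) = rank([P|b]) = 4.
The system is consistent.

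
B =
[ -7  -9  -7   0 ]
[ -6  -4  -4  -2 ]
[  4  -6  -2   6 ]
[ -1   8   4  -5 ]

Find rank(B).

Row reduce to echelon form.
R2 ← R2 − (6/7)·R1: [0, 26/7, 2, -2]
R3 ← R3 + (4/7)·R1: [0, -78/7, -6, 6]
R4 ← R4 − (1/7)·R1: [0, 65/7, 5, -5]
R3 ← R3 + (3)·R2: [0, 0, 0, 0]
R4 ← R4 − (5/2)·R2: [0, 0, 0, 0]
Echelon form has 2 nonzero rows, so rank(B) = 2.

2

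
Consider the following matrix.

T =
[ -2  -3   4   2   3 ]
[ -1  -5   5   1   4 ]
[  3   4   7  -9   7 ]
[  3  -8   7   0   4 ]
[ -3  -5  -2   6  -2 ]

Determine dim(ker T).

Row reduce to echelon form.
R2 ← R2 − (1/2)·R1: [0, -7/2, 3, 0, 5/2]
R3 ← R3 + (3/2)·R1: [0, -1/2, 13, -6, 23/2]
R4 ← R4 + (3/2)·R1: [0, -25/2, 13, 3, 17/2]
R5 ← R5 − (3/2)·R1: [0, -1/2, -8, 3, -13/2]
R3 ← R3 − (1/7)·R2: [0, 0, 88/7, -6, 78/7]
R4 ← R4 − (25/7)·R2: [0, 0, 16/7, 3, -3/7]
R5 ← R5 − (1/7)·R2: [0, 0, -59/7, 3, -48/7]
R4 ← R4 − (2/11)·R3: [0, 0, 0, 45/11, -27/11]
R5 ← R5 + (59/88)·R3: [0, 0, 0, -45/44, 27/44]
R5 ← R5 + (1/4)·R4: [0, 0, 0, 0, 0]
4 nonzero rows, so rank(T) = 4.
T has 5 columns; by rank–nullity, nullity = 5 − 4 = 1.

1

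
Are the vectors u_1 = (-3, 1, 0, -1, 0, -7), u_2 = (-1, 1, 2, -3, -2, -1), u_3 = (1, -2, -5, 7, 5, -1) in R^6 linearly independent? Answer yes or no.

no

Form the matrix with these vectors as rows and row reduce.
R2 ← R2 − (1/3)·R1: [0, 2/3, 2, -8/3, -2, 4/3]
R3 ← R3 + (1/3)·R1: [0, -5/3, -5, 20/3, 5, -10/3]
R3 ← R3 + (5/2)·R2: [0, 0, 0, 0, 0, 0]
2 nonzero rows, so the 3 vectors span a space of dimension 2.
Since 2 < 3, the vectors are linearly dependent.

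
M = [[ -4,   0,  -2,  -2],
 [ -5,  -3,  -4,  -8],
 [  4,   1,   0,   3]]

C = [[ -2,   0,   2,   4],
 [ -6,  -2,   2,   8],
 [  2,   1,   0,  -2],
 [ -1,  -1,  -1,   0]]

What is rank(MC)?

First compute MC:
[[  6,   0,  -6, -12],
 [ 28,  10,  -8, -36],
 [-17,  -5,   7,  24]]
Now row reduce the product.
R2 ← R2 − (14/3)·R1: [0, 10, 20, 20]
R3 ← R3 + (17/6)·R1: [0, -5, -10, -10]
R3 ← R3 + (1/2)·R2: [0, 0, 0, 0]
2 nonzero rows, so rank(MC) = 2.

2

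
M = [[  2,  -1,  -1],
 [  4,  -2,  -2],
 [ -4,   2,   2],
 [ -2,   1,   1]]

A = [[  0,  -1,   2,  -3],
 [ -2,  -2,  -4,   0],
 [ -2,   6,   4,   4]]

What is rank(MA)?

First compute MA:
[[  4,  -6,   4, -10],
 [  8, -12,   8, -20],
 [ -8,  12,  -8,  20],
 [ -4,   6,  -4,  10]]
Now row reduce the product.
R2 ← R2 − (2)·R1: [0, 0, 0, 0]
R3 ← R3 + (2)·R1: [0, 0, 0, 0]
R4 ← R4 + R1: [0, 0, 0, 0]
1 nonzero row, so rank(MA) = 1.

1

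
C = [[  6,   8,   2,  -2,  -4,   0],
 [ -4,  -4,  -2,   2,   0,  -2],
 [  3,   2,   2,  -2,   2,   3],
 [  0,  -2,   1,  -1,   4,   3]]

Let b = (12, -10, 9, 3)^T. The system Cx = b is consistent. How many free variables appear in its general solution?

4

Row reduce the augmented matrix [C | b].
R2 ← R2 + (2/3)·R1: [0, 4/3, -2/3, 2/3, -8/3, -2, -2]
R3 ← R3 − (1/2)·R1: [0, -2, 1, -1, 4, 3, 3]
R3 ← R3 + (3/2)·R2: [0, 0, 0, 0, 0, 0, 0]
R4 ← R4 + (3/2)·R2: [0, 0, 0, 0, 0, 0, 0]
The echelon form has 2 nonzero rows, and every pivot lies in the first 6 columns, so rank(C) = rank([C|b]) = 2.
The system is consistent.
Free variables = (unknowns) − (rank) = 6 − 2 = 4.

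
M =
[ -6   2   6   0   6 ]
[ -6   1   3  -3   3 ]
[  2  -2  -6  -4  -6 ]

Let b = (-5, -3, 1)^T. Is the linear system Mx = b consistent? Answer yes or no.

Row reduce the augmented matrix [M | b].
R2 ← R2 − R1: [0, -1, -3, -3, -3, 2]
R3 ← R3 + (1/3)·R1: [0, -4/3, -4, -4, -4, -2/3]
R3 ← R3 − (4/3)·R2: [0, 0, 0, 0, 0, -10/3]
The echelon form has 3 nonzero rows; the last pivot sits in the augmented column, so rank(M) = 2 but rank([M|b]) = 3.
Since the ranks differ, the system is inconsistent.

no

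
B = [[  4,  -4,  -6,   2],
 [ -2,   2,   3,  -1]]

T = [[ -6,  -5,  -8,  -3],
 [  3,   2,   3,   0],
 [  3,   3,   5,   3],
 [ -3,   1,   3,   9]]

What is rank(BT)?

1

First compute BT:
[[-60, -44, -68, -12],
 [ 30,  22,  34,   6]]
Now row reduce the product.
R2 ← R2 + (1/2)·R1: [0, 0, 0, 0]
1 nonzero row, so rank(BT) = 1.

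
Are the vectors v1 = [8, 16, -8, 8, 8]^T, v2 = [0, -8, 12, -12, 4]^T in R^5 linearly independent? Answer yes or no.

Form the matrix with these vectors as rows and row reduce.
2 nonzero rows, so the 2 vectors span a space of dimension 2.
Since 2 = 2, the vectors are linearly independent.

yes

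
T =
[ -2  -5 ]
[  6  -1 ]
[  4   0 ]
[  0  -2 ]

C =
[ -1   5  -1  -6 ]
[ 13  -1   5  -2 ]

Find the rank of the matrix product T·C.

First compute TC:
[[-63,  -5, -23,  22],
 [-19,  31, -11, -34],
 [ -4,  20,  -4, -24],
 [-26,   2, -10,   4]]
Now row reduce the product.
R2 ← R2 − (19/63)·R1: [0, 2048/63, -256/63, -2560/63]
R3 ← R3 − (4/63)·R1: [0, 1280/63, -160/63, -1600/63]
R4 ← R4 − (26/63)·R1: [0, 256/63, -32/63, -320/63]
R3 ← R3 − (5/8)·R2: [0, 0, 0, 0]
R4 ← R4 − (1/8)·R2: [0, 0, 0, 0]
2 nonzero rows, so rank(TC) = 2.

2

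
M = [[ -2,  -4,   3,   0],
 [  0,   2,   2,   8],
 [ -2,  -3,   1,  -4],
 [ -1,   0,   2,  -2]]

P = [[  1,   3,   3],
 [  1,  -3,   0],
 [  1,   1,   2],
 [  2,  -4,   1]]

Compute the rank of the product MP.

2

First compute MP:
[[ -3,   9,   0],
 [ 20, -36,  12],
 [-12,  20,  -8],
 [ -3,   7,  -1]]
Now row reduce the product.
R2 ← R2 + (20/3)·R1: [0, 24, 12]
R3 ← R3 − (4)·R1: [0, -16, -8]
R4 ← R4 − R1: [0, -2, -1]
R3 ← R3 + (2/3)·R2: [0, 0, 0]
R4 ← R4 + (1/12)·R2: [0, 0, 0]
2 nonzero rows, so rank(MP) = 2.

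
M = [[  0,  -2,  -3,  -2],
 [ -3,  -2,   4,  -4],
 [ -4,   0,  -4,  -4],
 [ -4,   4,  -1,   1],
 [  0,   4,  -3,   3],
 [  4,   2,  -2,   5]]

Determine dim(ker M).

Row reduce to echelon form.
Swap R1 ↔ R2
R3 ← R3 − (4/3)·R1: [0, 8/3, -28/3, 4/3]
R4 ← R4 − (4/3)·R1: [0, 20/3, -19/3, 19/3]
R6 ← R6 + (4/3)·R1: [0, -2/3, 10/3, -1/3]
R3 ← R3 + (4/3)·R2: [0, 0, -40/3, -4/3]
R4 ← R4 + (10/3)·R2: [0, 0, -49/3, -1/3]
R5 ← R5 + (2)·R2: [0, 0, -9, -1]
R6 ← R6 − (1/3)·R2: [0, 0, 13/3, 1/3]
R4 ← R4 − (49/40)·R3: [0, 0, 0, 13/10]
R5 ← R5 − (27/40)·R3: [0, 0, 0, -1/10]
R6 ← R6 + (13/40)·R3: [0, 0, 0, -1/10]
R5 ← R5 + (1/13)·R4: [0, 0, 0, 0]
R6 ← R6 + (1/13)·R4: [0, 0, 0, 0]
4 nonzero rows, so rank(M) = 4.
M has 4 columns; by rank–nullity, nullity = 4 − 4 = 0.

0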